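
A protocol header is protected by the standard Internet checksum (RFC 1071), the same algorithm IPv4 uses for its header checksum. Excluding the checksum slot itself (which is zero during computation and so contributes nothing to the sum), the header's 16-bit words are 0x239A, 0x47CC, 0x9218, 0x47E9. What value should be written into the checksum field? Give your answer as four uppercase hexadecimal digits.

BA97

One's-complement addition (fold any carry out of bit 15 back into bit 0):
  0x239A + 0x47CC = 0x06B66
  0x6B66 + 0x9218 = 0x0FD7E
  0xFD7E + 0x47E9 = 0x14567 → wrap carry → 0x4568
One's-complement sum = 0x4568.
Checksum = ~0x4568 & 0xFFFF = 0xBA97.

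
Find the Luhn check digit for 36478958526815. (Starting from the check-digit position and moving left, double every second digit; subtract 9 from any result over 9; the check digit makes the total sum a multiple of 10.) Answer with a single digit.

Partial digits right→left: 5 1 8 6 2 5 8 5 9 8 7 4 6 3
Double every second digit counting from the check-digit position (so the 1st, 3rd, 5th, ... of the partial from the right).
  doubled (with −9 where >9): 1 7 4 7 9 5 3 → sum 36
  kept as-is: 1 6 5 5 8 4 3 → sum 32
Total = 36 + 32 = 68.
Check digit = (10 − (68 mod 10)) mod 10 = 2.

2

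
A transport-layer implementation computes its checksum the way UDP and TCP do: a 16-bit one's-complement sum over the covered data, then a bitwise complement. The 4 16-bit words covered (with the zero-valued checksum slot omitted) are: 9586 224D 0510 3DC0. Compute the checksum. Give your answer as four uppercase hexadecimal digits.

One's-complement addition (fold any carry out of bit 15 back into bit 0):
  0x9586 + 0x224D = 0x0B7D3
  0xB7D3 + 0x0510 = 0x0BCE3
  0xBCE3 + 0x3DC0 = 0x0FAA3
One's-complement sum = 0xFAA3.
Checksum = ~0xFAA3 & 0xFFFF = 0x055C.

055C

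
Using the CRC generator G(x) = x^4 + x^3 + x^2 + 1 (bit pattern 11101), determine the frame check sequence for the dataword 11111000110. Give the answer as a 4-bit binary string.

0100

Append 4 zeros: 111110001100000. Divide by 11101 (XOR where the leading bit is 1):
  pos 0: 11111 XOR 11101 = 00010
  pos 3: 10000 XOR 11101 = 01101
  pos 4: 11011 XOR 11101 = 00110
  pos 6: 11010 XOR 11101 = 00111
  pos 8: 11100 XOR 11101 = 00001
Remainder (last 4 bits) = 0100. This is the CRC / FCS.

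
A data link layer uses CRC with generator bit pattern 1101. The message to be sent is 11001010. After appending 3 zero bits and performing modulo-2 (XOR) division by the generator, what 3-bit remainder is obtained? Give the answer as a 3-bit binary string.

Append 3 zeros: 11001010000. Divide by 1101 (XOR where the leading bit is 1):
  pos 0: 1100 XOR 1101 = 0001
  pos 3: 1101 XOR 1101 = 0000
Remainder (last 3 bits) = 000. This is the CRC / FCS.

000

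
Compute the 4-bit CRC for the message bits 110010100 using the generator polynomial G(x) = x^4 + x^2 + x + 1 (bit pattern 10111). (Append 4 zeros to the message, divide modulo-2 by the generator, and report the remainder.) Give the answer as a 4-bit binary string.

0000

Append 4 zeros: 1100101000000. Divide by 10111 (XOR where the leading bit is 1):
  pos 0: 11001 XOR 10111 = 01110
  pos 1: 11100 XOR 10111 = 01011
  pos 2: 10111 XOR 10111 = 00000
Remainder (last 4 bits) = 0000. This is the CRC / FCS.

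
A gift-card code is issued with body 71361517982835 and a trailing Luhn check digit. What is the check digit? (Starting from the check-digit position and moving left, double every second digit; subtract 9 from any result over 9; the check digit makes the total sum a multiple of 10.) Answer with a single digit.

Partial digits right→left: 5 3 8 2 8 9 7 1 5 1 6 3 1 7
Double every second digit counting from the check-digit position (so the 1st, 3rd, 5th, ... of the partial from the right).
  doubled (with −9 where >9): 1 7 7 5 1 3 2 → sum 26
  kept as-is: 3 2 9 1 1 3 7 → sum 26
Total = 26 + 26 = 52.
Check digit = (10 − (52 mod 10)) mod 10 = 8.

8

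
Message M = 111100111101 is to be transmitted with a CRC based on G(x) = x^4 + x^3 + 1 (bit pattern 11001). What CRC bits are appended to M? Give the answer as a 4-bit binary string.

Append 4 zeros: 1111001111010000. Divide by 11001 (XOR where the leading bit is 1):
  pos 0: 11110 XOR 11001 = 00111
  pos 2: 11101 XOR 11001 = 00100
  pos 4: 10011 XOR 11001 = 01010
  pos 5: 10101 XOR 11001 = 01100
  pos 6: 11000 XOR 11001 = 00001
  pos 10: 11000 XOR 11001 = 00001
Remainder (last 4 bits) = 0010. This is the CRC / FCS.

0010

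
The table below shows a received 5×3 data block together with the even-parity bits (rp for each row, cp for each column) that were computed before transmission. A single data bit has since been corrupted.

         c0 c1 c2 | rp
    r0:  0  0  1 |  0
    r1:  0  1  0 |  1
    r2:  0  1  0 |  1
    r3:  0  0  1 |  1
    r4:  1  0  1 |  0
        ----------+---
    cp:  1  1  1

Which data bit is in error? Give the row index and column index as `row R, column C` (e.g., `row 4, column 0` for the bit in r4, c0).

row 0, column 1

Recompute each row's even parity and compare to rp:
  r0: data parity 1, sent rp 0 → mismatch
  r1: data parity 1, sent rp 1 → ok
  r2: data parity 1, sent rp 1 → ok
  r3: data parity 1, sent rp 1 → ok
  r4: data parity 0, sent rp 0 → ok
Recompute each column's even parity and compare to cp:
  c0: data parity 1, sent cp 1 → ok
  c1: data parity 0, sent cp 1 → mismatch
  c2: data parity 1, sent cp 1 → ok
Exactly one row (r0) and one column (c1) fail → the flipped bit is at their intersection.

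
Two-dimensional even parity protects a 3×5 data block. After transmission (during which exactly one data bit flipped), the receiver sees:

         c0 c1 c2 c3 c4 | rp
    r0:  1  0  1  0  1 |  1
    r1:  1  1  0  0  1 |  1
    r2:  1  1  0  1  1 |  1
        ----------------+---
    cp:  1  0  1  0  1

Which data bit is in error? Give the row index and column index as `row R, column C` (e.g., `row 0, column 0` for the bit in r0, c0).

row 2, column 3

Recompute each row's even parity and compare to rp:
  r0: data parity 1, sent rp 1 → ok
  r1: data parity 1, sent rp 1 → ok
  r2: data parity 0, sent rp 1 → mismatch
Recompute each column's even parity and compare to cp:
  c0: data parity 1, sent cp 1 → ok
  c1: data parity 0, sent cp 0 → ok
  c2: data parity 1, sent cp 1 → ok
  c3: data parity 1, sent cp 0 → mismatch
  c4: data parity 1, sent cp 1 → ok
Exactly one row (r2) and one column (c3) fail → the flipped bit is at their intersection.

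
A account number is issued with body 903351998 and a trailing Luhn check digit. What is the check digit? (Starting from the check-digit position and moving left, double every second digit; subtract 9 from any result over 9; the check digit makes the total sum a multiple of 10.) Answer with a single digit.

Partial digits right→left: 8 9 9 1 5 3 3 0 9
Double every second digit counting from the check-digit position (so the 1st, 3rd, 5th, ... of the partial from the right).
  doubled (with −9 where >9): 7 9 1 6 9 → sum 32
  kept as-is: 9 1 3 0 → sum 13
Total = 32 + 13 = 45.
Check digit = (10 − (45 mod 10)) mod 10 = 5.

5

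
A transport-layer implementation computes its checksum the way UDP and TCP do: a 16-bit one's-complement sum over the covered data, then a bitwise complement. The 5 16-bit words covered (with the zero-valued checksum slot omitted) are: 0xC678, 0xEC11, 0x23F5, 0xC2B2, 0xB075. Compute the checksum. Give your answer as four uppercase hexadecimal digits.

One's-complement addition (fold any carry out of bit 15 back into bit 0):
  0xC678 + 0xEC11 = 0x1B289 → wrap carry → 0xB28A
  0xB28A + 0x23F5 = 0x0D67F
  0xD67F + 0xC2B2 = 0x19931 → wrap carry → 0x9932
  0x9932 + 0xB075 = 0x149A7 → wrap carry → 0x49A8
One's-complement sum = 0x49A8.
Checksum = ~0x49A8 & 0xFFFF = 0xB657.

B657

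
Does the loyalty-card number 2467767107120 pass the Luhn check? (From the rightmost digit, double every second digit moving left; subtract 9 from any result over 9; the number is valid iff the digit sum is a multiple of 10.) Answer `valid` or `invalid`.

valid

From the right, keep odd positions and double even positions (subtract 9 from any doubled value over 9):
  doubled (positions 2,4,...): 4 5 2 3 5 8 → sum 27
  kept (positions 1,3,...): 0 1 0 7 7 6 2 → sum 23
Total = 50.
50 mod 10 = 0, so the number is valid.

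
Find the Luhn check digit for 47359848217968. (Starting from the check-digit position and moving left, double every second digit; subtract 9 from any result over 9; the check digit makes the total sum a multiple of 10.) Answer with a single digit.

7

Partial digits right→left: 8 6 9 7 1 2 8 4 8 9 5 3 7 4
Double every second digit counting from the check-digit position (so the 1st, 3rd, 5th, ... of the partial from the right).
  doubled (with −9 where >9): 7 9 2 7 7 1 5 → sum 38
  kept as-is: 6 7 2 4 9 3 4 → sum 35
Total = 38 + 35 = 73.
Check digit = (10 − (73 mod 10)) mod 10 = 7.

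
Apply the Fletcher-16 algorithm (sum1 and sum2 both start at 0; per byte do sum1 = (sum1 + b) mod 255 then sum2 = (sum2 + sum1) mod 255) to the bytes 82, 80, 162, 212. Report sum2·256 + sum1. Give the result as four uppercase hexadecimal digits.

Running sums (mod 255):
  after byte 0 (82): sum1=82, sum2=82
  after byte 1 (80): sum1=162, sum2=244
  after byte 2 (162): sum1=69, sum2=58
  after byte 3 (212): sum1=26, sum2=84
Checksum = sum2·256 + sum1 = 84·256 + 26 = 21530 = 0x541A.

541A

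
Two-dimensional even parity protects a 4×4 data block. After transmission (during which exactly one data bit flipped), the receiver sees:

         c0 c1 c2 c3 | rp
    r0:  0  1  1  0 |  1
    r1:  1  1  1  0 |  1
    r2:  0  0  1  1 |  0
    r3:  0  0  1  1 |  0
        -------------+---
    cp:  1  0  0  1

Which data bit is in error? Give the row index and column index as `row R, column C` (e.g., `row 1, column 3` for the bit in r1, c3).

row 0, column 3

Recompute each row's even parity and compare to rp:
  r0: data parity 0, sent rp 1 → mismatch
  r1: data parity 1, sent rp 1 → ok
  r2: data parity 0, sent rp 0 → ok
  r3: data parity 0, sent rp 0 → ok
Recompute each column's even parity and compare to cp:
  c0: data parity 1, sent cp 1 → ok
  c1: data parity 0, sent cp 0 → ok
  c2: data parity 0, sent cp 0 → ok
  c3: data parity 0, sent cp 1 → mismatch
Exactly one row (r0) and one column (c3) fail → the flipped bit is at their intersection.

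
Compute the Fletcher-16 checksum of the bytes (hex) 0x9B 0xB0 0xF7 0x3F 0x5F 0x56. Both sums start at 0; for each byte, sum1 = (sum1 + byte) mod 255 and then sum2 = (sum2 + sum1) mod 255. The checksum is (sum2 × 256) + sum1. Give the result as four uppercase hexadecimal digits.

CB39

Running sums (mod 255):
  after byte 0 (0x9B): sum1=155, sum2=155
  after byte 1 (0xB0): sum1=76, sum2=231
  after byte 2 (0xF7): sum1=68, sum2=44
  after byte 3 (0x3F): sum1=131, sum2=175
  after byte 4 (0x5F): sum1=226, sum2=146
  after byte 5 (0x56): sum1=57, sum2=203
Checksum = sum2·256 + sum1 = 203·256 + 57 = 52025 = 0xCB39.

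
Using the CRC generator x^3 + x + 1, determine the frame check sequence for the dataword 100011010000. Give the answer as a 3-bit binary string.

Append 3 zeros: 100011010000000. Divide by 1011 (XOR where the leading bit is 1):
  pos 0: 1000 XOR 1011 = 0011
  pos 2: 1111 XOR 1011 = 0100
  pos 3: 1000 XOR 1011 = 0011
  pos 5: 1110 XOR 1011 = 0101
  pos 6: 1010 XOR 1011 = 0001
  pos 9: 1000 XOR 1011 = 0011
  pos 11: 1100 XOR 1011 = 0111
Remainder (last 3 bits) = 111. This is the CRC / FCS.

111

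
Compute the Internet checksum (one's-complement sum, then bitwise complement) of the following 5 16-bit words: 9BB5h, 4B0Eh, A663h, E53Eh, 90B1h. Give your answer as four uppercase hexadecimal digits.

FCE7

One's-complement addition (fold any carry out of bit 15 back into bit 0):
  0x9BB5 + 0x4B0E = 0x0E6C3
  0xE6C3 + 0xA663 = 0x18D26 → wrap carry → 0x8D27
  0x8D27 + 0xE53E = 0x17265 → wrap carry → 0x7266
  0x7266 + 0x90B1 = 0x10317 → wrap carry → 0x0318
One's-complement sum = 0x0318.
Checksum = ~0x0318 & 0xFFFF = 0xFCE7.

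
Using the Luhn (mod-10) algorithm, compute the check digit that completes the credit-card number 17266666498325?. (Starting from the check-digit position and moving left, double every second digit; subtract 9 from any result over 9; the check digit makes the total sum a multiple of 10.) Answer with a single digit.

1

Partial digits right→left: 5 2 3 8 9 4 6 6 6 6 6 2 7 1
Double every second digit counting from the check-digit position (so the 1st, 3rd, 5th, ... of the partial from the right).
  doubled (with −9 where >9): 1 6 9 3 3 3 5 → sum 30
  kept as-is: 2 8 4 6 6 2 1 → sum 29
Total = 30 + 29 = 59.
Check digit = (10 − (59 mod 10)) mod 10 = 1.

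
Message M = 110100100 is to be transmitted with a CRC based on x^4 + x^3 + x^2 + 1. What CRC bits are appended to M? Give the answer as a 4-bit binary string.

0000

Append 4 zeros: 1101001000000. Divide by 11101 (XOR where the leading bit is 1):
  pos 0: 11010 XOR 11101 = 00111
  pos 2: 11101 XOR 11101 = 00000
Remainder (last 4 bits) = 0000. This is the CRC / FCS.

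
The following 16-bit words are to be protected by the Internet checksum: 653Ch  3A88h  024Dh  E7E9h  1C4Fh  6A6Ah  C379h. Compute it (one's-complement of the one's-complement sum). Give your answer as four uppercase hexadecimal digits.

2BD1

One's-complement addition (fold any carry out of bit 15 back into bit 0):
  0x653C + 0x3A88 = 0x09FC4
  0x9FC4 + 0x024D = 0x0A211
  0xA211 + 0xE7E9 = 0x189FA → wrap carry → 0x89FB
  0x89FB + 0x1C4F = 0x0A64A
  0xA64A + 0x6A6A = 0x110B4 → wrap carry → 0x10B5
  0x10B5 + 0xC379 = 0x0D42E
One's-complement sum = 0xD42E.
Checksum = ~0xD42E & 0xFFFF = 0x2BD1.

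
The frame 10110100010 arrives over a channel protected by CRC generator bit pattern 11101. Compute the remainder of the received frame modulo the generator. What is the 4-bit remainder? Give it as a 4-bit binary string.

Modulo-2 division of 10110100010 by 11101:
  pos 0: 10110 XOR 11101 = 01011
  pos 1: 10111 XOR 11101 = 01010
  pos 2: 10100 XOR 11101 = 01001
  pos 3: 10010 XOR 11101 = 01111
  pos 4: 11110 XOR 11101 = 00011
Remainder = 1110 (nonzero — an error is detected).

1110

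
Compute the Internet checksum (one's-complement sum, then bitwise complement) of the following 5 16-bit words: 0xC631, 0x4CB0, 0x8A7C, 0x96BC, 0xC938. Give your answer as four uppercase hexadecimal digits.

02AC

One's-complement addition (fold any carry out of bit 15 back into bit 0):
  0xC631 + 0x4CB0 = 0x112E1 → wrap carry → 0x12E2
  0x12E2 + 0x8A7C = 0x09D5E
  0x9D5E + 0x96BC = 0x1341A → wrap carry → 0x341B
  0x341B + 0xC938 = 0x0FD53
One's-complement sum = 0xFD53.
Checksum = ~0xFD53 & 0xFFFF = 0x02AC.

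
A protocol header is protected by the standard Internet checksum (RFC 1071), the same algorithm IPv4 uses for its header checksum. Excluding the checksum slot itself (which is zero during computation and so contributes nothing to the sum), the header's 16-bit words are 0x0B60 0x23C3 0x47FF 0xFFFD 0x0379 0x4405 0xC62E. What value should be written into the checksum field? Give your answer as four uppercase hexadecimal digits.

7B32

One's-complement addition (fold any carry out of bit 15 back into bit 0):
  0x0B60 + 0x23C3 = 0x02F23
  0x2F23 + 0x47FF = 0x07722
  0x7722 + 0xFFFD = 0x1771F → wrap carry → 0x7720
  0x7720 + 0x0379 = 0x07A99
  0x7A99 + 0x4405 = 0x0BE9E
  0xBE9E + 0xC62E = 0x184CC → wrap carry → 0x84CD
One's-complement sum = 0x84CD.
Checksum = ~0x84CD & 0xFFFF = 0x7B32.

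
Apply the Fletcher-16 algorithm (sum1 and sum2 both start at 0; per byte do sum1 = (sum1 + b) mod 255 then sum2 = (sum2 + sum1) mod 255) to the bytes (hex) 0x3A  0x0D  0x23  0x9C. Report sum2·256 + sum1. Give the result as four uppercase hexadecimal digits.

F207

Running sums (mod 255):
  after byte 0 (0x3A): sum1=58, sum2=58
  after byte 1 (0x0D): sum1=71, sum2=129
  after byte 2 (0x23): sum1=106, sum2=235
  after byte 3 (0x9C): sum1=7, sum2=242
Checksum = sum2·256 + sum1 = 242·256 + 7 = 61959 = 0xF207.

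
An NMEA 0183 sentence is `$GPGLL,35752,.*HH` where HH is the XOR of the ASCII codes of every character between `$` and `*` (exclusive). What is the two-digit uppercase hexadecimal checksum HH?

XOR the ASCII codes of the payload characters:
  'G' = 0x47 → acc = 0x47
  'P' = 0x50 → acc = 0x17
  'G' = 0x47 → acc = 0x50
  'L' = 0x4C → acc = 0x1C
  'L' = 0x4C → acc = 0x50
  ',' = 0x2C → acc = 0x7C
  '3' = 0x33 → acc = 0x4F
  '5' = 0x35 → acc = 0x7A
  '7' = 0x37 → acc = 0x4D
  '5' = 0x35 → acc = 0x78
  '2' = 0x32 → acc = 0x4A
  ',' = 0x2C → acc = 0x66
  '.' = 0x2E → acc = 0x48
Checksum = 0x48.

48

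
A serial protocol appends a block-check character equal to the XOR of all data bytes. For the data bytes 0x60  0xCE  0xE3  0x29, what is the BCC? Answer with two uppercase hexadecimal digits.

64

XOR the bytes together:
  start with 0x60
  0x60 ⊕ 0xCE = 0xAE
  0xAE ⊕ 0xE3 = 0x4D
  0x4D ⊕ 0x29 = 0x64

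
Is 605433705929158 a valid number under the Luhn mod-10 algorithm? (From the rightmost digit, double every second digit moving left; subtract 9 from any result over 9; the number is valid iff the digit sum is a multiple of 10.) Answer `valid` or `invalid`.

valid

From the right, keep odd positions and double even positions (subtract 9 from any doubled value over 9):
  doubled (positions 2,4,...): 1 9 9 0 6 8 0 → sum 33
  kept (positions 1,3,...): 8 1 2 5 7 3 5 6 → sum 37
Total = 70.
70 mod 10 = 0, so the number is valid.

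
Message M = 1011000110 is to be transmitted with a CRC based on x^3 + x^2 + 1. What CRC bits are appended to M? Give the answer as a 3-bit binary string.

Append 3 zeros: 1011000110000. Divide by 1101 (XOR where the leading bit is 1):
  pos 0: 1011 XOR 1101 = 0110
  pos 1: 1100 XOR 1101 = 0001
  pos 4: 1001 XOR 1101 = 0100
  pos 5: 1001 XOR 1101 = 0100
  pos 6: 1000 XOR 1101 = 0101
  pos 7: 1010 XOR 1101 = 0111
  pos 8: 1110 XOR 1101 = 0011
Remainder (last 3 bits) = 110. This is the CRC / FCS.

110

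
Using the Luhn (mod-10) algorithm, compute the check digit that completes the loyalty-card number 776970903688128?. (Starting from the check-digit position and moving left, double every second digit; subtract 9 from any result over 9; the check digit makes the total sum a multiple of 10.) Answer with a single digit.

Partial digits right→left: 8 2 1 8 8 6 3 0 9 0 7 9 6 7 7
Double every second digit counting from the check-digit position (so the 1st, 3rd, 5th, ... of the partial from the right).
  doubled (with −9 where >9): 7 2 7 6 9 5 3 5 → sum 44
  kept as-is: 2 8 6 0 0 9 7 → sum 32
Total = 44 + 32 = 76.
Check digit = (10 − (76 mod 10)) mod 10 = 4.

4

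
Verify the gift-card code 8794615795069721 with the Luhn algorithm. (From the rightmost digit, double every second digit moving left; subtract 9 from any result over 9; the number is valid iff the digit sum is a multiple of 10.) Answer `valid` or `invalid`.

valid

From the right, keep odd positions and double even positions (subtract 9 from any doubled value over 9):
  doubled (positions 2,4,...): 4 9 0 9 1 3 9 7 → sum 42
  kept (positions 1,3,...): 1 7 6 5 7 1 4 7 → sum 38
Total = 80.
80 mod 10 = 0, so the number is valid.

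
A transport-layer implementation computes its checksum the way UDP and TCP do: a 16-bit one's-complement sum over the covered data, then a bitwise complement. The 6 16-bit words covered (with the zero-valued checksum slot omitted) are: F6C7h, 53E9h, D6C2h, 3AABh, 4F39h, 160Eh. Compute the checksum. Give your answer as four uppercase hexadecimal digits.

3E99

One's-complement addition (fold any carry out of bit 15 back into bit 0):
  0xF6C7 + 0x53E9 = 0x14AB0 → wrap carry → 0x4AB1
  0x4AB1 + 0xD6C2 = 0x12173 → wrap carry → 0x2174
  0x2174 + 0x3AAB = 0x05C1F
  0x5C1F + 0x4F39 = 0x0AB58
  0xAB58 + 0x160E = 0x0C166
One's-complement sum = 0xC166.
Checksum = ~0xC166 & 0xFFFF = 0x3E99.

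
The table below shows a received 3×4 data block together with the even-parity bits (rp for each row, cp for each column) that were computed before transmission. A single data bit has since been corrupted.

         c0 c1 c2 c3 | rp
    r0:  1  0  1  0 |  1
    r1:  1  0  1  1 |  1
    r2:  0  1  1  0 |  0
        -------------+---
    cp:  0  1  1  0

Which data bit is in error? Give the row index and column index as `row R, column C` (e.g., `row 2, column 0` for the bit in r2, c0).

row 0, column 3

Recompute each row's even parity and compare to rp:
  r0: data parity 0, sent rp 1 → mismatch
  r1: data parity 1, sent rp 1 → ok
  r2: data parity 0, sent rp 0 → ok
Recompute each column's even parity and compare to cp:
  c0: data parity 0, sent cp 0 → ok
  c1: data parity 1, sent cp 1 → ok
  c2: data parity 1, sent cp 1 → ok
  c3: data parity 1, sent cp 0 → mismatch
Exactly one row (r0) and one column (c3) fail → the flipped bit is at their intersection.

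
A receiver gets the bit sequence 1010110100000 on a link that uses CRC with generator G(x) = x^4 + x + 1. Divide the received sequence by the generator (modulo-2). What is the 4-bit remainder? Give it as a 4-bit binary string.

0000

Modulo-2 division of 1010110100000 by 10011:
  pos 0: 10101 XOR 10011 = 00110
  pos 2: 11010 XOR 10011 = 01001
  pos 3: 10011 XOR 10011 = 00000
Remainder = 0000 (zero — the frame passes the CRC check).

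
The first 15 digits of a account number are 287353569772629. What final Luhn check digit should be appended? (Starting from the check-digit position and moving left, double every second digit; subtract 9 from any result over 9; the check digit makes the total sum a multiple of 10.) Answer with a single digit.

Partial digits right→left: 9 2 6 2 7 7 9 6 5 3 5 3 7 8 2
Double every second digit counting from the check-digit position (so the 1st, 3rd, 5th, ... of the partial from the right).
  doubled (with −9 where >9): 9 3 5 9 1 1 5 4 → sum 37
  kept as-is: 2 2 7 6 3 3 8 → sum 31
Total = 37 + 31 = 68.
Check digit = (10 − (68 mod 10)) mod 10 = 2.

2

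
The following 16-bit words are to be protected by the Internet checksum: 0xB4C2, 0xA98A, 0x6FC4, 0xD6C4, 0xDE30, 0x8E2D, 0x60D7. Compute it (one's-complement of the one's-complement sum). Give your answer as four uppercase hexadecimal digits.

One's-complement addition (fold any carry out of bit 15 back into bit 0):
  0xB4C2 + 0xA98A = 0x15E4C → wrap carry → 0x5E4D
  0x5E4D + 0x6FC4 = 0x0CE11
  0xCE11 + 0xD6C4 = 0x1A4D5 → wrap carry → 0xA4D6
  0xA4D6 + 0xDE30 = 0x18306 → wrap carry → 0x8307
  0x8307 + 0x8E2D = 0x11134 → wrap carry → 0x1135
  0x1135 + 0x60D7 = 0x0720C
One's-complement sum = 0x720C.
Checksum = ~0x720C & 0xFFFF = 0x8DF3.

8DF3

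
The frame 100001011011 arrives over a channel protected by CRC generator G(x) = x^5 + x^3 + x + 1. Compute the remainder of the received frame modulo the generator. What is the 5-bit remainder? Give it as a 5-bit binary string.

00000

Modulo-2 division of 100001011011 by 101011:
  pos 0: 100001 XOR 101011 = 001010
  pos 2: 101001 XOR 101011 = 000010
  pos 6: 101011 XOR 101011 = 000000
Remainder = 00000 (zero — the frame passes the CRC check).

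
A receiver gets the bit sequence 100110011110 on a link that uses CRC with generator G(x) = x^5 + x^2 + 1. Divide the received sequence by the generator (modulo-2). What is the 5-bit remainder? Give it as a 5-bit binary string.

Modulo-2 division of 100110011110 by 100101:
  pos 0: 100110 XOR 100101 = 000011
  pos 4: 110111 XOR 100101 = 010010
  pos 5: 100101 XOR 100101 = 000000
Remainder = 00000 (zero — the frame passes the CRC check).

00000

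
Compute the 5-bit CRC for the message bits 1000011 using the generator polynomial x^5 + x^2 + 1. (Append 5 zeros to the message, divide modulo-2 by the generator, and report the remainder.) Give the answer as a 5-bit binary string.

01000

Append 5 zeros: 100001100000. Divide by 100101 (XOR where the leading bit is 1):
  pos 0: 100001 XOR 100101 = 000100
  pos 3: 100100 XOR 100101 = 000001
Remainder (last 5 bits) = 01000. This is the CRC / FCS.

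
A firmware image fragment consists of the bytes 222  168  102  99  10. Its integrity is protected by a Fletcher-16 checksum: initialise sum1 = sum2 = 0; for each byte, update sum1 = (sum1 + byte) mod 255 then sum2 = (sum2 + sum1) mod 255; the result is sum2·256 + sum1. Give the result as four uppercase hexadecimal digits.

015B

Running sums (mod 255):
  after byte 0 (222): sum1=222, sum2=222
  after byte 1 (168): sum1=135, sum2=102
  after byte 2 (102): sum1=237, sum2=84
  after byte 3 (99): sum1=81, sum2=165
  after byte 4 (10): sum1=91, sum2=1
Checksum = sum2·256 + sum1 = 1·256 + 91 = 347 = 0x015B.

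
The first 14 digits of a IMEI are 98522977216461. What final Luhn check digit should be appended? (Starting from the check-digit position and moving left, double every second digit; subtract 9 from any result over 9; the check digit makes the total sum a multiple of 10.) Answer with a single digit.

Partial digits right→left: 1 6 4 6 1 2 7 7 9 2 2 5 8 9
Double every second digit counting from the check-digit position (so the 1st, 3rd, 5th, ... of the partial from the right).
  doubled (with −9 where >9): 2 8 2 5 9 4 7 → sum 37
  kept as-is: 6 6 2 7 2 5 9 → sum 37
Total = 37 + 37 = 74.
Check digit = (10 − (74 mod 10)) mod 10 = 6.

6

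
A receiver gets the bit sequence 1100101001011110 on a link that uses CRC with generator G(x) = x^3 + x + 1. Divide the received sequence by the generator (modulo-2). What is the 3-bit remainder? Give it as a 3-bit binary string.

Modulo-2 division of 1100101001011110 by 1011:
  pos 0: 1100 XOR 1011 = 0111
  pos 1: 1111 XOR 1011 = 0100
  pos 2: 1000 XOR 1011 = 0011
  pos 4: 1110 XOR 1011 = 0101
  pos 5: 1010 XOR 1011 = 0001
  pos 8: 1101 XOR 1011 = 0110
  pos 9: 1101 XOR 1011 = 0110
  pos 10: 1101 XOR 1011 = 0110
  pos 11: 1101 XOR 1011 = 0110
  pos 12: 1100 XOR 1011 = 0111
Remainder = 111 (nonzero — an error is detected).

111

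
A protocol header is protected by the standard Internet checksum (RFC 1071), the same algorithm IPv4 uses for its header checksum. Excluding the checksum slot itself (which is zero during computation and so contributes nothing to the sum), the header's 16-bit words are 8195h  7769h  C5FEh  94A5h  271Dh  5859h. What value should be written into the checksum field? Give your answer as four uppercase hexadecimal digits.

2CE6

One's-complement addition (fold any carry out of bit 15 back into bit 0):
  0x8195 + 0x7769 = 0x0F8FE
  0xF8FE + 0xC5FE = 0x1BEFC → wrap carry → 0xBEFD
  0xBEFD + 0x94A5 = 0x153A2 → wrap carry → 0x53A3
  0x53A3 + 0x271D = 0x07AC0
  0x7AC0 + 0x5859 = 0x0D319
One's-complement sum = 0xD319.
Checksum = ~0xD319 & 0xFFFF = 0x2CE6.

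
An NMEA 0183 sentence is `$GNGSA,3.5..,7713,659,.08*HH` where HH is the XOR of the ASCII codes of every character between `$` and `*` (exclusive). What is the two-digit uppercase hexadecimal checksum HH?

6A

XOR the ASCII codes of the payload characters:
  'G' = 0x47 → acc = 0x47
  'N' = 0x4E → acc = 0x09
  'G' = 0x47 → acc = 0x4E
  'S' = 0x53 → acc = 0x1D
  'A' = 0x41 → acc = 0x5C
  ',' = 0x2C → acc = 0x70
  '3' = 0x33 → acc = 0x43
  '.' = 0x2E → acc = 0x6D
  '5' = 0x35 → acc = 0x58
  '.' = 0x2E → acc = 0x76
  '.' = 0x2E → acc = 0x58
  ',' = 0x2C → acc = 0x74
  '7' = 0x37 → acc = 0x43
  '7' = 0x37 → acc = 0x74
  '1' = 0x31 → acc = 0x45
  '3' = 0x33 → acc = 0x76
  ',' = 0x2C → acc = 0x5A
  '6' = 0x36 → acc = 0x6C
  '5' = 0x35 → acc = 0x59
  '9' = 0x39 → acc = 0x60
  ',' = 0x2C → acc = 0x4C
  '.' = 0x2E → acc = 0x62
  '0' = 0x30 → acc = 0x52
  '8' = 0x38 → acc = 0x6A
Checksum = 0x6A.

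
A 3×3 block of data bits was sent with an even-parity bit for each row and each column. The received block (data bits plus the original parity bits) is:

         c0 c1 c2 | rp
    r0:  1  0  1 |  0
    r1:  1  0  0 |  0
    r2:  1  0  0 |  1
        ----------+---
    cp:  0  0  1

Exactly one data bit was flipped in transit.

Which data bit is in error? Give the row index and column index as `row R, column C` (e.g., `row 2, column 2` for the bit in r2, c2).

Recompute each row's even parity and compare to rp:
  r0: data parity 0, sent rp 0 → ok
  r1: data parity 1, sent rp 0 → mismatch
  r2: data parity 1, sent rp 1 → ok
Recompute each column's even parity and compare to cp:
  c0: data parity 1, sent cp 0 → mismatch
  c1: data parity 0, sent cp 0 → ok
  c2: data parity 1, sent cp 1 → ok
Exactly one row (r1) and one column (c0) fail → the flipped bit is at their intersection.

row 1, column 0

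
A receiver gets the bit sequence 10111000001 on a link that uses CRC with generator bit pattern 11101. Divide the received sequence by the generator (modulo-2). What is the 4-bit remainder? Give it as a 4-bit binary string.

Modulo-2 division of 10111000001 by 11101:
  pos 0: 10111 XOR 11101 = 01010
  pos 1: 10100 XOR 11101 = 01001
  pos 2: 10010 XOR 11101 = 01111
  pos 3: 11110 XOR 11101 = 00011
  pos 6: 11001 XOR 11101 = 00100
Remainder = 0100 (nonzero — an error is detected).

0100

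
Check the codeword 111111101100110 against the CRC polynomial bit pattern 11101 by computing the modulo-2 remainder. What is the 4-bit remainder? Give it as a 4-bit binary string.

0100

Modulo-2 division of 111111101100110 by 11101:
  pos 0: 11111 XOR 11101 = 00010
  pos 3: 10110 XOR 11101 = 01011
  pos 4: 10111 XOR 11101 = 01010
  pos 5: 10101 XOR 11101 = 01000
  pos 6: 10000 XOR 11101 = 01101
  pos 7: 11010 XOR 11101 = 00111
  pos 9: 11111 XOR 11101 = 00010
Remainder = 0100 (nonzero — an error is detected).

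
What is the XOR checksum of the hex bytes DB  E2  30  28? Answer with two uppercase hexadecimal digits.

XOR the bytes together:
  start with 0xDB
  0xDB ⊕ 0xE2 = 0x39
  0x39 ⊕ 0x30 = 0x09
  0x09 ⊕ 0x28 = 0x21

21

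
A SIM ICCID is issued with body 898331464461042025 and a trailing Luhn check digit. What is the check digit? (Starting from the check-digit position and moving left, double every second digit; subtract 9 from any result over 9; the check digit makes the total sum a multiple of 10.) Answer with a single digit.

Partial digits right→left: 5 2 0 2 4 0 1 6 4 4 6 4 1 3 3 8 9 8
Double every second digit counting from the check-digit position (so the 1st, 3rd, 5th, ... of the partial from the right).
  doubled (with −9 where >9): 1 0 8 2 8 3 2 6 9 → sum 39
  kept as-is: 2 2 0 6 4 4 3 8 8 → sum 37
Total = 39 + 37 = 76.
Check digit = (10 − (76 mod 10)) mod 10 = 4.

4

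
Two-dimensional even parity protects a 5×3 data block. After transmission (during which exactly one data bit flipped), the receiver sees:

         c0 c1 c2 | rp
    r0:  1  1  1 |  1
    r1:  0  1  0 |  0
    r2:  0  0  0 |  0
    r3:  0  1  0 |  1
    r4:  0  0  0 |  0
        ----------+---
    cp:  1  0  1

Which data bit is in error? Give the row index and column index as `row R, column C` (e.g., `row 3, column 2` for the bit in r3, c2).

Recompute each row's even parity and compare to rp:
  r0: data parity 1, sent rp 1 → ok
  r1: data parity 1, sent rp 0 → mismatch
  r2: data parity 0, sent rp 0 → ok
  r3: data parity 1, sent rp 1 → ok
  r4: data parity 0, sent rp 0 → ok
Recompute each column's even parity and compare to cp:
  c0: data parity 1, sent cp 1 → ok
  c1: data parity 1, sent cp 0 → mismatch
  c2: data parity 1, sent cp 1 → ok
Exactly one row (r1) and one column (c1) fail → the flipped bit is at their intersection.

row 1, column 1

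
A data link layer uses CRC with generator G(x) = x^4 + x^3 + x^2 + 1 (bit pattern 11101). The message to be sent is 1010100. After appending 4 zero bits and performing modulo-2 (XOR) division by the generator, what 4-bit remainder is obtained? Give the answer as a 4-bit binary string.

Append 4 zeros: 10101000000. Divide by 11101 (XOR where the leading bit is 1):
  pos 0: 10101 XOR 11101 = 01000
  pos 1: 10000 XOR 11101 = 01101
  pos 2: 11010 XOR 11101 = 00111
  pos 4: 11100 XOR 11101 = 00001
Remainder (last 4 bits) = 0100. This is the CRC / FCS.

0100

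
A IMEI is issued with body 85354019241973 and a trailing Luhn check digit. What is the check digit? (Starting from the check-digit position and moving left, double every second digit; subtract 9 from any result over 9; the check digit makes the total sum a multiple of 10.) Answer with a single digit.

Partial digits right→left: 3 7 9 1 4 2 9 1 0 4 5 3 5 8
Double every second digit counting from the check-digit position (so the 1st, 3rd, 5th, ... of the partial from the right).
  doubled (with −9 where >9): 6 9 8 9 0 1 1 → sum 34
  kept as-is: 7 1 2 1 4 3 8 → sum 26
Total = 34 + 26 = 60.
Check digit = (10 − (60 mod 10)) mod 10 = 0.

0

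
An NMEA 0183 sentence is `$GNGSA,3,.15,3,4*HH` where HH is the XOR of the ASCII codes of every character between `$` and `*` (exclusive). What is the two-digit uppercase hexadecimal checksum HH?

XOR the ASCII codes of the payload characters:
  'G' = 0x47 → acc = 0x47
  'N' = 0x4E → acc = 0x09
  'G' = 0x47 → acc = 0x4E
  'S' = 0x53 → acc = 0x1D
  'A' = 0x41 → acc = 0x5C
  ',' = 0x2C → acc = 0x70
  '3' = 0x33 → acc = 0x43
  ',' = 0x2C → acc = 0x6F
  '.' = 0x2E → acc = 0x41
  '1' = 0x31 → acc = 0x70
  '5' = 0x35 → acc = 0x45
  ',' = 0x2C → acc = 0x69
  '3' = 0x33 → acc = 0x5A
  ',' = 0x2C → acc = 0x76
  '4' = 0x34 → acc = 0x42
Checksum = 0x42.

42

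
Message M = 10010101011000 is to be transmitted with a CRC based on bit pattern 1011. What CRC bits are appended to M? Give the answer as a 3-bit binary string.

111

Append 3 zeros: 10010101011000000. Divide by 1011 (XOR where the leading bit is 1):
  pos 0: 1001 XOR 1011 = 0010
  pos 2: 1001 XOR 1011 = 0010
  pos 4: 1001 XOR 1011 = 0010
  pos 6: 1001 XOR 1011 = 0010
  pos 8: 1010 XOR 1011 = 0001
  pos 11: 1000 XOR 1011 = 0011
  pos 13: 1100 XOR 1011 = 0111
Remainder (last 3 bits) = 111. This is the CRC / FCS.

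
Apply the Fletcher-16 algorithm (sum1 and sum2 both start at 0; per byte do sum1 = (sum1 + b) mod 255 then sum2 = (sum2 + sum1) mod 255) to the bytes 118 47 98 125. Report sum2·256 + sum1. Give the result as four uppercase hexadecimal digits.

Running sums (mod 255):
  after byte 0 (118): sum1=118, sum2=118
  after byte 1 (47): sum1=165, sum2=28
  after byte 2 (98): sum1=8, sum2=36
  after byte 3 (125): sum1=133, sum2=169
Checksum = sum2·256 + sum1 = 169·256 + 133 = 43397 = 0xA985.

A985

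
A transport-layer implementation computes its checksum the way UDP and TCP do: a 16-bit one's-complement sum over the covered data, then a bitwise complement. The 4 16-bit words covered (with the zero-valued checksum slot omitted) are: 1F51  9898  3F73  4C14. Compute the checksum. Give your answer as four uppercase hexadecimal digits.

One's-complement addition (fold any carry out of bit 15 back into bit 0):
  0x1F51 + 0x9898 = 0x0B7E9
  0xB7E9 + 0x3F73 = 0x0F75C
  0xF75C + 0x4C14 = 0x14370 → wrap carry → 0x4371
One's-complement sum = 0x4371.
Checksum = ~0x4371 & 0xFFFF = 0xBC8E.

BC8E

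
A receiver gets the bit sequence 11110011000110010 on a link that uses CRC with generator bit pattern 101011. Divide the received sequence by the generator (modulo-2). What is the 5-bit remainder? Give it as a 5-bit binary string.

Modulo-2 division of 11110011000110010 by 101011:
  pos 0: 111100 XOR 101011 = 010111
  pos 1: 101111 XOR 101011 = 000100
  pos 4: 100100 XOR 101011 = 001111
  pos 6: 111101 XOR 101011 = 010110
  pos 7: 101101 XOR 101011 = 000110
  pos 10: 110001 XOR 101011 = 011010
  pos 11: 110100 XOR 101011 = 011111
Remainder = 11111 (nonzero — an error is detected).

11111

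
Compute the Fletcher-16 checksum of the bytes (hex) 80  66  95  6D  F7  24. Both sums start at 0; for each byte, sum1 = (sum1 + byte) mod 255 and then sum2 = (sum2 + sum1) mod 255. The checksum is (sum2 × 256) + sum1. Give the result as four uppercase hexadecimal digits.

Running sums (mod 255):
  after byte 0 (80): sum1=128, sum2=128
  after byte 1 (66): sum1=230, sum2=103
  after byte 2 (95): sum1=124, sum2=227
  after byte 3 (6D): sum1=233, sum2=205
  after byte 4 (F7): sum1=225, sum2=175
  after byte 5 (24): sum1=6, sum2=181
Checksum = sum2·256 + sum1 = 181·256 + 6 = 46342 = 0xB506.

B506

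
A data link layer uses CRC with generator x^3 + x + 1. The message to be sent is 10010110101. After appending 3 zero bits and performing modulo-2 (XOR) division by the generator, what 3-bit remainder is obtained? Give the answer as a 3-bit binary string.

Append 3 zeros: 10010110101000. Divide by 1011 (XOR where the leading bit is 1):
  pos 0: 1001 XOR 1011 = 0010
  pos 2: 1001 XOR 1011 = 0010
  pos 4: 1010 XOR 1011 = 0001
  pos 7: 1101 XOR 1011 = 0110
  pos 8: 1100 XOR 1011 = 0111
  pos 9: 1110 XOR 1011 = 0101
  pos 10: 1010 XOR 1011 = 0001
Remainder (last 3 bits) = 001. This is the CRC / FCS.

001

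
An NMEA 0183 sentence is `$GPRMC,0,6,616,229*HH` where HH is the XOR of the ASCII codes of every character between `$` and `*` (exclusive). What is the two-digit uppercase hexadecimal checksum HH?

XOR the ASCII codes of the payload characters:
  'G' = 0x47 → acc = 0x47
  'P' = 0x50 → acc = 0x17
  'R' = 0x52 → acc = 0x45
  'M' = 0x4D → acc = 0x08
  'C' = 0x43 → acc = 0x4B
  ',' = 0x2C → acc = 0x67
  '0' = 0x30 → acc = 0x57
  ',' = 0x2C → acc = 0x7B
  '6' = 0x36 → acc = 0x4D
  ',' = 0x2C → acc = 0x61
  '6' = 0x36 → acc = 0x57
  '1' = 0x31 → acc = 0x66
  '6' = 0x36 → acc = 0x50
  ',' = 0x2C → acc = 0x7C
  '2' = 0x32 → acc = 0x4E
  '2' = 0x32 → acc = 0x7C
  '9' = 0x39 → acc = 0x45
Checksum = 0x45.

45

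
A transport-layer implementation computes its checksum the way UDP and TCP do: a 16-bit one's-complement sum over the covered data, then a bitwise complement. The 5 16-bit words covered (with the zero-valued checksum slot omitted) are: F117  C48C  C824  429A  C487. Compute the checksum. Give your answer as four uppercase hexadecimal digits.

7B14

One's-complement addition (fold any carry out of bit 15 back into bit 0):
  0xF117 + 0xC48C = 0x1B5A3 → wrap carry → 0xB5A4
  0xB5A4 + 0xC824 = 0x17DC8 → wrap carry → 0x7DC9
  0x7DC9 + 0x429A = 0x0C063
  0xC063 + 0xC487 = 0x184EA → wrap carry → 0x84EB
One's-complement sum = 0x84EB.
Checksum = ~0x84EB & 0xFFFF = 0x7B14.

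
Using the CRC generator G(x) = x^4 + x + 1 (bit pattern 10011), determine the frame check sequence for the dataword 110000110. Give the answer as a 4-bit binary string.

Append 4 zeros: 1100001100000. Divide by 10011 (XOR where the leading bit is 1):
  pos 0: 11000 XOR 10011 = 01011
  pos 1: 10110 XOR 10011 = 00101
  pos 3: 10111 XOR 10011 = 00100
  pos 5: 10000 XOR 10011 = 00011
  pos 8: 11000 XOR 10011 = 01011
Remainder (last 4 bits) = 1011. This is the CRC / FCS.

1011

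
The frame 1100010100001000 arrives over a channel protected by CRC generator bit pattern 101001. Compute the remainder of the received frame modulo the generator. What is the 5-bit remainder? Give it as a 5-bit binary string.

Modulo-2 division of 1100010100001000 by 101001:
  pos 0: 110001 XOR 101001 = 011000
  pos 1: 110000 XOR 101001 = 011001
  pos 2: 110011 XOR 101001 = 011010
  pos 3: 110100 XOR 101001 = 011101
  pos 4: 111010 XOR 101001 = 010011
  pos 5: 100110 XOR 101001 = 001111
  pos 7: 111101 XOR 101001 = 010100
  pos 8: 101000 XOR 101001 = 000001
Remainder = 00100 (nonzero — an error is detected).

00100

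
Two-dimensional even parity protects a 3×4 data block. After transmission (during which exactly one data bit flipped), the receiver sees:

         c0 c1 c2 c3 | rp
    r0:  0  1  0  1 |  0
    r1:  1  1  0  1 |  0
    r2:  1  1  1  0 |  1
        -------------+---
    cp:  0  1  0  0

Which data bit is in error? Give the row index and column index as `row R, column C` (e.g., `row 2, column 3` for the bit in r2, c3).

Recompute each row's even parity and compare to rp:
  r0: data parity 0, sent rp 0 → ok
  r1: data parity 1, sent rp 0 → mismatch
  r2: data parity 1, sent rp 1 → ok
Recompute each column's even parity and compare to cp:
  c0: data parity 0, sent cp 0 → ok
  c1: data parity 1, sent cp 1 → ok
  c2: data parity 1, sent cp 0 → mismatch
  c3: data parity 0, sent cp 0 → ok
Exactly one row (r1) and one column (c2) fail → the flipped bit is at their intersection.

row 1, column 2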